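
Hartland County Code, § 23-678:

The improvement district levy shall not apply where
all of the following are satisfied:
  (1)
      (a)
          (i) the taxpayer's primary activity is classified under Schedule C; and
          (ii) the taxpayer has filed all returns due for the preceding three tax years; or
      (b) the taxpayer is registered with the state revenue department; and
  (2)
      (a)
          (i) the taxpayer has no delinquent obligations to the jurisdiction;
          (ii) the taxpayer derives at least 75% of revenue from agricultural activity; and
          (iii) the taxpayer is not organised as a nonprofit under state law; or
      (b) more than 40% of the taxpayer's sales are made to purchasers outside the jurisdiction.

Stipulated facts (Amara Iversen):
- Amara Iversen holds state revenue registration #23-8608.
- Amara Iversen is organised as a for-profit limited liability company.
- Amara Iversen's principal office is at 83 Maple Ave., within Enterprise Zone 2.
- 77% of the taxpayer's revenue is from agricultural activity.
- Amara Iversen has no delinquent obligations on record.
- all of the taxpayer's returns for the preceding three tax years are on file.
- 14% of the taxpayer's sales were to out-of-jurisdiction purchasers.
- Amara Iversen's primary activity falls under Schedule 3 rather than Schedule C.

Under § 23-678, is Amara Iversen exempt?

(i) Schedule C activity — not met.
(ii) returns current — met.
So (a) is not satisfied (F AND T).
(b) state-registered — holds.
(1): F OR T → true.
(i) no delinquency — holds.
(ii) ≥75% agricultural — holds.
(iii) not (nonprofit) — met.
(a) = T AND T AND T = true.
(b) >40% out-of-jur. sales — not met.
(2) = T OR F = true.
So Overall is satisfied (T AND T).

Yes — exempt.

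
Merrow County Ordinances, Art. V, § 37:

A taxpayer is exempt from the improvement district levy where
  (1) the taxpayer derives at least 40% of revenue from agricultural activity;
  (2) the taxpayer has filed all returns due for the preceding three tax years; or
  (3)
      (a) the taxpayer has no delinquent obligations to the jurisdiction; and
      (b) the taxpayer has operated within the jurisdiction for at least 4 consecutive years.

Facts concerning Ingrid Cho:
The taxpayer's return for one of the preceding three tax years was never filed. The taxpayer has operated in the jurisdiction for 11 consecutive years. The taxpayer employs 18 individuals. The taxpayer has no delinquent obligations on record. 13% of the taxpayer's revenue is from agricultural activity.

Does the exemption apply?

(1) ≥40% agricultural — not met.
(2) returns current — not met.
(a) no delinquency — satisfied.
(b) ≥ 4 yrs in jurisdiction — met.
So (3) is satisfied (T AND T).
Overall = F OR F OR T = true.

Yes — exempt.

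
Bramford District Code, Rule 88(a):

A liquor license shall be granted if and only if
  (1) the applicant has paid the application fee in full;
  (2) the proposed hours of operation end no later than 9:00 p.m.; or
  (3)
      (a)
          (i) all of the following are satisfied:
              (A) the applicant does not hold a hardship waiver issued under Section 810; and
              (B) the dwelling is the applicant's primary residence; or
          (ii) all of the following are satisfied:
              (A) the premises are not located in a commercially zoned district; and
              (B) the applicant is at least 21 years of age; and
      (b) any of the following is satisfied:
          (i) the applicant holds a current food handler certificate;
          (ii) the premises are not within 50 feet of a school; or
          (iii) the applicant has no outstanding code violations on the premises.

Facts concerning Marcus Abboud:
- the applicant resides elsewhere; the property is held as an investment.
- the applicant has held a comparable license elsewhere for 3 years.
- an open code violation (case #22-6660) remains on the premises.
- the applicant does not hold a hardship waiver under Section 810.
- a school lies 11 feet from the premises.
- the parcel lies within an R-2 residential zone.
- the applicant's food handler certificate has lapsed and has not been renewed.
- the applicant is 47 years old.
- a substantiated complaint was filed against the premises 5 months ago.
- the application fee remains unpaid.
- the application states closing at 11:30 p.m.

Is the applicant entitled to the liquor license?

No — denied.

(1) fee paid — fails.
(2) closes by 9 p.m. — fails.
(A) not (hardship waiver) — holds.
(B) primary residence — not satisfied.
So (i) is not satisfied (T AND F).
(A) not (commercially zoned) — holds.
(B) age ≥ 21 — met.
(ii): T AND T → true.
So (a) is satisfied (F OR T).
(i) food handler cert. — fails.
(ii) ≥50 ft from school — not met.
(iii) no code violations — not satisfied.
(b): F OR F OR F → false.
So (3) is not satisfied (T AND F).
So Overall is not satisfied (F OR F OR F).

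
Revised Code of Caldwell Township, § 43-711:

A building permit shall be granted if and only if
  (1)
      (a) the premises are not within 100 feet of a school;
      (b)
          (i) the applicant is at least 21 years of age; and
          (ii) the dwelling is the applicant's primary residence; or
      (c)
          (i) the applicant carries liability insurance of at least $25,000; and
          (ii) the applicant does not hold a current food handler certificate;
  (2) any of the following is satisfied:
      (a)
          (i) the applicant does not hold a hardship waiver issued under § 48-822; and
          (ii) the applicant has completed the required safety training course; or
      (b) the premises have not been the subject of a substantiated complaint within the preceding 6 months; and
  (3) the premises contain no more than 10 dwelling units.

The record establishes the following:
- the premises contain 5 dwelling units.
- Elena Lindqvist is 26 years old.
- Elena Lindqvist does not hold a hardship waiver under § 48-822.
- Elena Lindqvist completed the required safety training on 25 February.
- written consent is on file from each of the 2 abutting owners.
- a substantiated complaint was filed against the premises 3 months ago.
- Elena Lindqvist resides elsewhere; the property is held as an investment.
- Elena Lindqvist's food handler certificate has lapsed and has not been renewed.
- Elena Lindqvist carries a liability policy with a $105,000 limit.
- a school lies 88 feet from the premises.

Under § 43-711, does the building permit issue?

Yes — granted.

(a) ≥100 ft from school — not satisfied.
(i) age ≥ 21 — holds.
(ii) primary residence — not met.
So (b) is not satisfied (T AND F).
(i) insurance ≥ $25,000 — holds.
(ii) not (food handler cert.) — holds.
(c) = T AND T = true.
(1): F OR F OR T → true.
(i) not (hardship waiver) — met.
(ii) safety training — satisfied.
So (a) is satisfied (T AND T).
(b) no complaint in 6 mo. — not met.
So (2) is satisfied (T OR F).
(3) ≤ 10 units — holds.
Overall: T AND T AND T → true.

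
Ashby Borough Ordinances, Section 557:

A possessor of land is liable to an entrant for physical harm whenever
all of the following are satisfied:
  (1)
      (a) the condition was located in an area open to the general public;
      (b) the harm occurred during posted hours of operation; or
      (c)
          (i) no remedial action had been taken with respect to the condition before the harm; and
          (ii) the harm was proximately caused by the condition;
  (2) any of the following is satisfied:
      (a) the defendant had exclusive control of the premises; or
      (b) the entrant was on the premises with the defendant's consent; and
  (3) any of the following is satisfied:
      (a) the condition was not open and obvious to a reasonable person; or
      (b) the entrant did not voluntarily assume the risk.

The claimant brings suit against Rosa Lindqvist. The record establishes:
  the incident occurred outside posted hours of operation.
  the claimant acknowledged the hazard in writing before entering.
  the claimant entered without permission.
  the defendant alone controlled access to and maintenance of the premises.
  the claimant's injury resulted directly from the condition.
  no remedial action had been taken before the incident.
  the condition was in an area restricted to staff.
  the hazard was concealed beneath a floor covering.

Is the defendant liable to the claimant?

(a) public area — not met.
(b) during posted hours — not met.
(i) no remedial action — met.
(ii) proximate cause — holds.
(c) = T AND T = true.
(1): F OR F OR T → true.
(a) exclusive control — holds.
(b) consent to enter — not satisfied.
(2) = T OR F = true.
(a) not open/obvious — met.
(b) no assumed risk — fails.
(3) = T OR F = true.
Overall: T AND T AND T → true.

Yes — liable.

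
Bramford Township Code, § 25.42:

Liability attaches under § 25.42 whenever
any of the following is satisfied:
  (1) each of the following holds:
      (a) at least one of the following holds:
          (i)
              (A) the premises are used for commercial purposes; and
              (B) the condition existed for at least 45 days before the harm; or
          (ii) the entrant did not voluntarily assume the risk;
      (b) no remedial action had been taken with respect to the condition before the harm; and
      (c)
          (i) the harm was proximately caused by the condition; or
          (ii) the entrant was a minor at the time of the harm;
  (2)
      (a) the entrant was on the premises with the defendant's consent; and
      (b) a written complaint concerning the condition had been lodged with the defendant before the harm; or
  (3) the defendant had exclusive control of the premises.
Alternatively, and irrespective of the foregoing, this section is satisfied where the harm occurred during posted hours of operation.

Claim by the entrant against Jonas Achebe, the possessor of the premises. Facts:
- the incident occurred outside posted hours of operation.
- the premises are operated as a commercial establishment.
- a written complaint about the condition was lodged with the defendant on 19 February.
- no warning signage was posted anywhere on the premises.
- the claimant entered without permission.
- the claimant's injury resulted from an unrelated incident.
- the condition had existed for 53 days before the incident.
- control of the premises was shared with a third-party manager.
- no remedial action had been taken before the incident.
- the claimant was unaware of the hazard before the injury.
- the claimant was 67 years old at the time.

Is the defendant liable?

No — not liable.

(A) commercial use — satisfied.
(B) condition ≥45 days old — met.
(i): T AND T → true.
(ii) no assumed risk — satisfied.
So (a) is satisfied (T OR T).
(b) no remedial action — satisfied.
(i) proximate cause — not satisfied.
(ii) entrant a minor — not met.
So (c) is not satisfied (F OR F).
So (1) is not satisfied (T AND T AND F).
(a) consent to enter — not met.
(b) complaint lodged — holds.
So (2) is not satisfied (F AND T).
(3) exclusive control — fails.
Overall = F OR F OR F = false.
Exception (during posted hours) — not satisfied.
Result: main false OR exception false → false.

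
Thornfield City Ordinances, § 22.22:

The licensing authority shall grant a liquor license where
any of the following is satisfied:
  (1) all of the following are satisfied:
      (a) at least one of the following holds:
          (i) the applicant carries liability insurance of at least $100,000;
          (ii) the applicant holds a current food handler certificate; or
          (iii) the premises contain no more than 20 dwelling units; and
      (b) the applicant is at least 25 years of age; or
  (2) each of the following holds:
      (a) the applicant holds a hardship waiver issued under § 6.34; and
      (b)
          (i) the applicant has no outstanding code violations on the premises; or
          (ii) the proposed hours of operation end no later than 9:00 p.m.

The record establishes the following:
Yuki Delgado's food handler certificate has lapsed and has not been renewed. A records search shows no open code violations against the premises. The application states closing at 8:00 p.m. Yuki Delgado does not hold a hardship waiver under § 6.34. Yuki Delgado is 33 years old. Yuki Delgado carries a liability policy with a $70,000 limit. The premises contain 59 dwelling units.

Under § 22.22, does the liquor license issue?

No — denied.

(i) insurance ≥ $100,000 — not met.
(ii) food handler cert. — not satisfied.
(iii) ≤ 20 units — not satisfied.
(a) = F OR F OR F = false.
(b) age ≥ 25 — satisfied.
(1) = F AND T = false.
(a) hardship waiver — fails.
(i) no code violations — satisfied.
(ii) closes by 9 p.m. — holds.
(b) = T OR T = true.
(2) = F AND T = false.
Overall: F OR F → false.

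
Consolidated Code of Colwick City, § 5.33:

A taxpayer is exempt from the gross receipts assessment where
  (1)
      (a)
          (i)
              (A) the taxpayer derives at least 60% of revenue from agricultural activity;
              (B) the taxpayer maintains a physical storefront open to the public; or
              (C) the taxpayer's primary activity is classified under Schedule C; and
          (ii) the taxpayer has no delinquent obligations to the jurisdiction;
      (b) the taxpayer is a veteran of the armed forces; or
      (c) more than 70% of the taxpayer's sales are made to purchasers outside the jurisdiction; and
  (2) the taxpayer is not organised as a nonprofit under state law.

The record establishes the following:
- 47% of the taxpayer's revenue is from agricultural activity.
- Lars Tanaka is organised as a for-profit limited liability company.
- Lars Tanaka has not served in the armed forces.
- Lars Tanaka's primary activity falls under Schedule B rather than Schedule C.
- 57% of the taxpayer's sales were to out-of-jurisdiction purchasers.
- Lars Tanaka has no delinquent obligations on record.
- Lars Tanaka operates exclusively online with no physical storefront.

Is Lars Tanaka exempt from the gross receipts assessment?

(A) ≥60% agricultural — not satisfied.
(B) has storefront — not met.
(C) Schedule C activity — not satisfied.
(i) = F OR F OR F = false.
(ii) no delinquency — met.
(a) = F AND T = false.
(b) veteran — not met.
(c) >70% out-of-jur. sales — fails.
(1): F OR F OR F → false.
(2) not (nonprofit) — satisfied.
Overall = F AND T = false.

No — not exempt.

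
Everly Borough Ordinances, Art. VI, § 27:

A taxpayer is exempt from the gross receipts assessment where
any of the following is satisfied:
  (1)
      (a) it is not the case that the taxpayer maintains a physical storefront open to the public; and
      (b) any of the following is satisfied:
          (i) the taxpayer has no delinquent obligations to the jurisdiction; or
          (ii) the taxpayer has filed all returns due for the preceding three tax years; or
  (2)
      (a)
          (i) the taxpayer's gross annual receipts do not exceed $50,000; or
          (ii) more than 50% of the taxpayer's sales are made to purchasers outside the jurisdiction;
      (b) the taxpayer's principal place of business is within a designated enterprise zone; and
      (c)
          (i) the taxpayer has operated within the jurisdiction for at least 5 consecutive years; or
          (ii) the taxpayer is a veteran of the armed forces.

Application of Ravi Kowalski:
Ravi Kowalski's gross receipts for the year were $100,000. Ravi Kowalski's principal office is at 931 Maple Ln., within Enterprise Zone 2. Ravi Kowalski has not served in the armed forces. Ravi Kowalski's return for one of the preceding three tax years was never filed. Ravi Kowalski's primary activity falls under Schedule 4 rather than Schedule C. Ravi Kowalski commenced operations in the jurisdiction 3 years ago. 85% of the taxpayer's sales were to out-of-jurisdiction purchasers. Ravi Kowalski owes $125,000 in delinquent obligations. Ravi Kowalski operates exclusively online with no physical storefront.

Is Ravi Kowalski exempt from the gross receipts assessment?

(a) not (has storefront) — met.
(i) no delinquency — not met.
(ii) returns current — not met.
(b): F OR F → false.
(1): T AND F → false.
(i) receipts ≤ $50,000 — fails.
(ii) >50% out-of-jur. sales — satisfied.
(a) = F OR T = true.
(b) in enterprise zone — holds.
(i) ≥ 5 yrs in jurisdiction — fails.
(ii) veteran — not met.
(c): F OR F → false.
(2) = T AND T AND F = false.
So Overall is not satisfied (F OR F).

No — not exempt.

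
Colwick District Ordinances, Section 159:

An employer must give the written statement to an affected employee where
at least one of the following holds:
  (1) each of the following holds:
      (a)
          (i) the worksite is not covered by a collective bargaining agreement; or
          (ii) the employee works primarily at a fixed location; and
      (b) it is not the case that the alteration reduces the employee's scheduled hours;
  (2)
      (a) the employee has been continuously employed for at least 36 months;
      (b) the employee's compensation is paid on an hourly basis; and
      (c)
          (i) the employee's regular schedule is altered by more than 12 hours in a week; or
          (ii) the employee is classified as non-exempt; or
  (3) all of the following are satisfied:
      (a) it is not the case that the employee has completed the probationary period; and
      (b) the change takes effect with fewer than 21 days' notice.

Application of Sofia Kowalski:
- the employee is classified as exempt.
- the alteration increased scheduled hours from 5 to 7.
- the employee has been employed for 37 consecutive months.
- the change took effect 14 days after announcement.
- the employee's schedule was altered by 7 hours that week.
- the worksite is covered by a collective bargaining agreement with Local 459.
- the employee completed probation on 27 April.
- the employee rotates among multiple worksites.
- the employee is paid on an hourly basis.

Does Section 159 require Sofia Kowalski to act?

No — not required.

(i) no CBA — fails.
(ii) fixed location — not met.
(a) = F OR F = false.
(b) not (hours reduced) — holds.
So (1) is not satisfied (F AND T).
(a) tenure ≥ 36 mo. — satisfied.
(b) hourly-paid — met.
(i) schedule shift > 12h — fails.
(ii) non-exempt — not met.
(c): F OR F → false.
(2) = T AND T AND F = false.
(a) not (past probation) — not satisfied.
(b) < 21 days' notice — met.
(3): F AND T → false.
Overall = F OR F OR F = false.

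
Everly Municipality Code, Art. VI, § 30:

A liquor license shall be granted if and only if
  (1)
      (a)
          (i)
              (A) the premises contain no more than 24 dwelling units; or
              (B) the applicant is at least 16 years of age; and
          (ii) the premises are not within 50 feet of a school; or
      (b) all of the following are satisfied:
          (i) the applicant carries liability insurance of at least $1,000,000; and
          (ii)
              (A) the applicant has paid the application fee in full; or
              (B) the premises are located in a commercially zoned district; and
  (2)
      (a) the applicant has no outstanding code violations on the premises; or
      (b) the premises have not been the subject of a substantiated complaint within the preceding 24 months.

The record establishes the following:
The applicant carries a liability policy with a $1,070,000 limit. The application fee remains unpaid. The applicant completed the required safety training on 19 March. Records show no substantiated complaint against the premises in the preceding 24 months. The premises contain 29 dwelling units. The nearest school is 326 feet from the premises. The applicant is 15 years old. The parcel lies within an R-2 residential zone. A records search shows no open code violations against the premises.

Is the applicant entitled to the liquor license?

No — denied.

(A) ≤ 24 units — fails.
(B) age ≥ 16 — not met.
(i) = F OR F = false.
(ii) ≥50 ft from school — holds.
(a): F AND T → false.
(i) insurance ≥ $1,000,000 — satisfied.
(A) fee paid — not met.
(B) commercially zoned — not met.
(ii) = F OR F = false.
(b) = T AND F = false.
So (1) is not satisfied (F OR F).
(a) no code violations — holds.
(b) no complaint in 24 mo. — satisfied.
(2) = T OR T = true.
So Overall is not satisfied (F AND T).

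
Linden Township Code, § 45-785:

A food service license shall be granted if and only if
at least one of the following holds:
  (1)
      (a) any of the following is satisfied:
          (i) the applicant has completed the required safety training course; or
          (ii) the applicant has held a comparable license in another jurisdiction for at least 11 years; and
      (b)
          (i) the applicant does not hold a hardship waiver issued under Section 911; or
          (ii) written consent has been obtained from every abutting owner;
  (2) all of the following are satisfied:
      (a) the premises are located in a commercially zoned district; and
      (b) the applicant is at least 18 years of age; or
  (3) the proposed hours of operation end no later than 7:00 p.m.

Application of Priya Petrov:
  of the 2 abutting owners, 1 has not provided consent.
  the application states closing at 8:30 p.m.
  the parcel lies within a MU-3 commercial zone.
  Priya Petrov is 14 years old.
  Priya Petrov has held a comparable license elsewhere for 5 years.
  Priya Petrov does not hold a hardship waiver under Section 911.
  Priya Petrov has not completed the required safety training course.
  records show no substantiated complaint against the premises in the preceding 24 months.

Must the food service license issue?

No — denied.

(i) safety training — not satisfied.
(ii) prior license ≥ 11 yr — not satisfied.
So (a) is not satisfied (F OR F).
(i) not (hardship waiver) — satisfied.
(ii) all abutters consent — not satisfied.
(b) = T OR F = true.
So (1) is not satisfied (F AND T).
(a) commercially zoned — met.
(b) age ≥ 18 — not met.
(2) = T AND F = false.
(3) closes by 7 p.m. — not satisfied.
Overall = F OR F OR F = false.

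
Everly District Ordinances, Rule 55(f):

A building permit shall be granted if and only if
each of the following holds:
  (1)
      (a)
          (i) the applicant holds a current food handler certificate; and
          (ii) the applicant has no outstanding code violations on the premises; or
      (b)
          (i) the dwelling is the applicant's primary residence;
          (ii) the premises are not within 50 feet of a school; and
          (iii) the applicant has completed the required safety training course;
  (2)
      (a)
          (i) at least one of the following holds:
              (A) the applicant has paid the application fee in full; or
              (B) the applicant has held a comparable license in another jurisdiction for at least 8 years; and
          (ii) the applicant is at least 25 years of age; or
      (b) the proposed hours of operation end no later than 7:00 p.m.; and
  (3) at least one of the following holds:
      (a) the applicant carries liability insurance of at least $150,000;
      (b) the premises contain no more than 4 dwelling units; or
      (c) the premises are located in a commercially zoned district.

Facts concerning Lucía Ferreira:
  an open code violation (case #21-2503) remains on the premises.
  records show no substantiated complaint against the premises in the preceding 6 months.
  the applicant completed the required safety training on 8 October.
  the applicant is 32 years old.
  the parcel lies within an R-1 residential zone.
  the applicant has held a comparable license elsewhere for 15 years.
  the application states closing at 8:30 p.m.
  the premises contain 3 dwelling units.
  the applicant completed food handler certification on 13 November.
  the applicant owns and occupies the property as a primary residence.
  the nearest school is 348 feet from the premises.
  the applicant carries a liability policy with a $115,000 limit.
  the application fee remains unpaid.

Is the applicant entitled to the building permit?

Yes — granted.

(i) food handler cert. — holds.
(ii) no code violations — not satisfied.
(a): T AND F → false.
(i) primary residence — holds.
(ii) ≥50 ft from school — holds.
(iii) safety training — holds.
So (b) is satisfied (T AND T AND T).
(1): F OR T → true.
(A) fee paid — fails.
(B) prior license ≥ 8 yr — holds.
(i): F OR T → true.
(ii) age ≥ 25 — satisfied.
(a): T AND T → true.
(b) closes by 7 p.m. — not met.
(2) = T OR F = true.
(a) insurance ≥ $150,000 — fails.
(b) ≤ 4 units — satisfied.
(c) commercially zoned — not satisfied.
(3) = F OR T OR F = true.
Overall = T AND T AND T = true.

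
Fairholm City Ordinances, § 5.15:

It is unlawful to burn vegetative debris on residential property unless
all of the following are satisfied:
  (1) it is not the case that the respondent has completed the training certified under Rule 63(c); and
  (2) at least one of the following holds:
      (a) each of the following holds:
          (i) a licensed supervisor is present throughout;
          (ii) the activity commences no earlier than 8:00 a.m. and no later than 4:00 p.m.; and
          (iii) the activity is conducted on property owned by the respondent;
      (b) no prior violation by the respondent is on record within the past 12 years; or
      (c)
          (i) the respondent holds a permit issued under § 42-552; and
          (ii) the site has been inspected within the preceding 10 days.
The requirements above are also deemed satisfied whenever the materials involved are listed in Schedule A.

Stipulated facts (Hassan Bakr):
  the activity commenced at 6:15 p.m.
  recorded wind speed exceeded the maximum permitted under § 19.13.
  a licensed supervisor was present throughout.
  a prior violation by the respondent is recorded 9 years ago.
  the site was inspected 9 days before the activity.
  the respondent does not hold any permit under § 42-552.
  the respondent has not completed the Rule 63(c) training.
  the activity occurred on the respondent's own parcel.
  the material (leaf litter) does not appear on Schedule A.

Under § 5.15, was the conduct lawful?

No — unlawful.

(1) not (training certified) — met.
(i) supervisor present — met.
(ii) start within hours — not satisfied.
(iii) own property — met.
(a): T AND F AND T → false.
(b) no prior violation — not satisfied.
(i) holds permit — not satisfied.
(ii) site inspected — holds.
(c): F AND T → false.
So (2) is not satisfied (F OR F OR F).
Overall = T AND F = false.
Exception (Schedule A material) — not satisfied.
Result: main false OR exception false → false.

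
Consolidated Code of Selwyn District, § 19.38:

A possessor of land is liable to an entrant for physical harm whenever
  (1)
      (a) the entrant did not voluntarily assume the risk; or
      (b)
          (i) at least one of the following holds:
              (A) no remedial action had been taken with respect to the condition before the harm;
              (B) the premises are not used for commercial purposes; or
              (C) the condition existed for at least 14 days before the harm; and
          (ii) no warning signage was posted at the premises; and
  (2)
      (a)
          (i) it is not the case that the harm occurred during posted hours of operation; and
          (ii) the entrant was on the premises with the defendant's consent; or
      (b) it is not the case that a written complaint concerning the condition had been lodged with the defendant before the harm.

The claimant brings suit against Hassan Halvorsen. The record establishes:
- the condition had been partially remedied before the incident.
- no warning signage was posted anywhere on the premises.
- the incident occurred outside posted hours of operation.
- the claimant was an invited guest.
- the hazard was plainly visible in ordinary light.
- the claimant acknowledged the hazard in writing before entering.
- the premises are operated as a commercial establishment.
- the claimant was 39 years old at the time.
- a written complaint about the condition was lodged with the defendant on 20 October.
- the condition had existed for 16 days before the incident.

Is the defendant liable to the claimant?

(a) no assumed risk — fails.
(A) no remedial action — not satisfied.
(B) not (commercial use) — not satisfied.
(C) condition ≥14 days old — met.
So (i) is satisfied (F OR F OR T).
(ii) no signage posted — satisfied.
(b) = T AND T = true.
(1): F OR T → true.
(i) not (during posted hours) — holds.
(ii) consent to enter — met.
(a): T AND T → true.
(b) not (complaint lodged) — not satisfied.
(2): T OR F → true.
Overall = T AND T = true.

Yes — liable.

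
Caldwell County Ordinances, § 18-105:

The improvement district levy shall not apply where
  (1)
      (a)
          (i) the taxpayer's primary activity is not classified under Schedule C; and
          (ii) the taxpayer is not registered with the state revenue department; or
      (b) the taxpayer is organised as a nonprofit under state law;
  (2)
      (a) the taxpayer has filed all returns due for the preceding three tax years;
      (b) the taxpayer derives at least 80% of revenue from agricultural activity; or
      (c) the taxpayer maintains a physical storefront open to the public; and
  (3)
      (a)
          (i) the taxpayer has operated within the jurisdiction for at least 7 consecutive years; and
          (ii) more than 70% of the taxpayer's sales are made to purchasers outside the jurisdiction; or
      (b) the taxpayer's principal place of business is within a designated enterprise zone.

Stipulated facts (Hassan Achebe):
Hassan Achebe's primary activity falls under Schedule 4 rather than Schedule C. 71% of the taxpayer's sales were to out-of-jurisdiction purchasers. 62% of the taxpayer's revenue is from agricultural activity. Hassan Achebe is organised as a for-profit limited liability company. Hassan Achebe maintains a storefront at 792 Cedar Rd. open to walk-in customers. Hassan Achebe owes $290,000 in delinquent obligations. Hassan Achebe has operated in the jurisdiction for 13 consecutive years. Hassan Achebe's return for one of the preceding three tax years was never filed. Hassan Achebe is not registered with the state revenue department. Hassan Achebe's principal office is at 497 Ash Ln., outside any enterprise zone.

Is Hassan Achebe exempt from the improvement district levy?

Yes — exempt.

(i) not (Schedule C activity) — satisfied.
(ii) not (state-registered) — met.
(a): T AND T → true.
(b) nonprofit — not satisfied.
So (1) is satisfied (T OR F).
(a) returns current — fails.
(b) ≥80% agricultural — not satisfied.
(c) has storefront — satisfied.
(2): F OR F OR T → true.
(i) ≥ 7 yrs in jurisdiction — holds.
(ii) >70% out-of-jur. sales — satisfied.
So (a) is satisfied (T AND T).
(b) in enterprise zone — fails.
(3) = T OR F = true.
So Overall is satisfied (T AND T AND T).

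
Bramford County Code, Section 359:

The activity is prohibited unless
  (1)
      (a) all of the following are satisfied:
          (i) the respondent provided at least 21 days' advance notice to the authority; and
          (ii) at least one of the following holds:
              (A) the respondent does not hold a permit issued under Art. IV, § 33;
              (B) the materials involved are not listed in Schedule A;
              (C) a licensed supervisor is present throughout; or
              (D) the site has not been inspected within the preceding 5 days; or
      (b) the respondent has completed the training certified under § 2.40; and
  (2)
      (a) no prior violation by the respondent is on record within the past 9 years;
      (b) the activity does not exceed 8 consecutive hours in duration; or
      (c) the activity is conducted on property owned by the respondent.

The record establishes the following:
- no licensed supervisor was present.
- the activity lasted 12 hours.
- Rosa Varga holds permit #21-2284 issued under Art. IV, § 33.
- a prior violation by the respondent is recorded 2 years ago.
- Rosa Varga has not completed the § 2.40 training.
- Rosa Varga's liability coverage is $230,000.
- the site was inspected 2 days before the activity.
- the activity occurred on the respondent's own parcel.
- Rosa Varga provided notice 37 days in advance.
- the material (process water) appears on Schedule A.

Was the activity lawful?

(i) ≥21 days' notice — satisfied.
(A) not (holds permit) — not satisfied.
(B) not (Schedule A material) — not met.
(C) supervisor present — fails.
(D) not (site inspected) — not met.
(ii): F OR F OR F OR F → false.
(a) = T AND F = false.
(b) training certified — not satisfied.
(1): F OR F → false.
(a) no prior violation — not met.
(b) ≤ 8 hrs duration — fails.
(c) own property — holds.
(2): F OR F OR T → true.
Overall: F AND T → false.

No — unlawful.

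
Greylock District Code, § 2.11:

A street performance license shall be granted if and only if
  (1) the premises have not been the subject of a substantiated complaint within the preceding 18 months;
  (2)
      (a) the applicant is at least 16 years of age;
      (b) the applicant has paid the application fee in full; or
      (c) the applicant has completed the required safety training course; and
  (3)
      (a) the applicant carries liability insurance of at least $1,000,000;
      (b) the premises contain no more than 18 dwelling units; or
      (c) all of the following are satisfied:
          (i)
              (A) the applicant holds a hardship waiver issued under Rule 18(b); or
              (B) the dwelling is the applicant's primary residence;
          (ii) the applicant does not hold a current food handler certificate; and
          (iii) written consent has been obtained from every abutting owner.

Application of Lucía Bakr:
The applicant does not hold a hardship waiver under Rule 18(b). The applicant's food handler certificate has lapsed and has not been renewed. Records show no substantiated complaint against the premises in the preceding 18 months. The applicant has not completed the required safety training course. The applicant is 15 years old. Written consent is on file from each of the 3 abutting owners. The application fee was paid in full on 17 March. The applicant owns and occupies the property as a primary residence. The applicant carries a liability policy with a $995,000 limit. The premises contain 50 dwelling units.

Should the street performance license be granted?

Yes — granted.

(1) no complaint in 18 mo. — met.
(a) age ≥ 16 — not satisfied.
(b) fee paid — holds.
(c) safety training — fails.
(2): F OR T OR F → true.
(a) insurance ≥ $1,000,000 — fails.
(b) ≤ 18 units — not met.
(A) hardship waiver — not satisfied.
(B) primary residence — met.
So (i) is satisfied (F OR T).
(ii) not (food handler cert.) — met.
(iii) all abutters consent — satisfied.
(c) = T AND T AND T = true.
So (3) is satisfied (F OR F OR T).
Overall = T AND T AND T = true.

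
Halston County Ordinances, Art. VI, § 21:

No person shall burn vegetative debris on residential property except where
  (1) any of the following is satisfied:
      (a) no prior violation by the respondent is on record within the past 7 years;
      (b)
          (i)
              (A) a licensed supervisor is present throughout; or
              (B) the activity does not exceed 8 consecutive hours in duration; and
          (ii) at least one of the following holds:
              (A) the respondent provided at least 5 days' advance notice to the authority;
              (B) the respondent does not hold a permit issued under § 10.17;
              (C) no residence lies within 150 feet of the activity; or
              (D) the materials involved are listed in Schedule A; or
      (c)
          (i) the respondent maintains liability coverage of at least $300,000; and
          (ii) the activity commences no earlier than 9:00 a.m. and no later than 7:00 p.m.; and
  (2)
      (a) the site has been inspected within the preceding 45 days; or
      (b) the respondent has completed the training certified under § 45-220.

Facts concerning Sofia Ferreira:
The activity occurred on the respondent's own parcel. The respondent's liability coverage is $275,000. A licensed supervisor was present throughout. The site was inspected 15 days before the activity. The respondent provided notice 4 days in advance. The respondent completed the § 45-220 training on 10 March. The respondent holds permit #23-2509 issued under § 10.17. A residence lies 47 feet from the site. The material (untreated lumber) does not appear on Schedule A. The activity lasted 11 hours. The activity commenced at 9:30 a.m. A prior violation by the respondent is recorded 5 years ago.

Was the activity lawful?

No — unlawful.

(a) no prior violation — not satisfied.
(A) supervisor present — holds.
(B) ≤ 8 hrs duration — not satisfied.
So (i) is satisfied (T OR F).
(A) ≥5 days' notice — fails.
(B) not (holds permit) — not satisfied.
(C) no residence in 150 ft — not satisfied.
(D) Schedule A material — not met.
(ii): F OR F OR F OR F → false.
(b): T AND F → false.
(i) coverage ≥ $300,000 — not satisfied.
(ii) start within hours — met.
(c) = F AND T = false.
So (1) is not satisfied (F OR F OR F).
(a) site inspected — satisfied.
(b) training certified — satisfied.
So (2) is satisfied (T OR T).
Overall: F AND T → false.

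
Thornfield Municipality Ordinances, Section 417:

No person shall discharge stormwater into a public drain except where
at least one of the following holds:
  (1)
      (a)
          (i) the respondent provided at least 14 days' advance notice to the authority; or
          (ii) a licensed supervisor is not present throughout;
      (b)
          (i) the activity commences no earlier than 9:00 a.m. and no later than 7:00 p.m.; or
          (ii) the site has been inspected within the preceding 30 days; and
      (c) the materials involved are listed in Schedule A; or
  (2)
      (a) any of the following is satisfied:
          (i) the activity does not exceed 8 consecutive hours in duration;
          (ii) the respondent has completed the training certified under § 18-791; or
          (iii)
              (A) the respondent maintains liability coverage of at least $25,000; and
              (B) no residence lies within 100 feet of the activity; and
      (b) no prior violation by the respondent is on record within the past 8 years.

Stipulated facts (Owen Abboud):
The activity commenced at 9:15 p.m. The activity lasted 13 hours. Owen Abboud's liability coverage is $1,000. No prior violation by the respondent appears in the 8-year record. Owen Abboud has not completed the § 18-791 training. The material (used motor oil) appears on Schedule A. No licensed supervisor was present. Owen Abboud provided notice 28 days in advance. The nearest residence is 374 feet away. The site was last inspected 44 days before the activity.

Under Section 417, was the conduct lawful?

No — unlawful.

(i) ≥14 days' notice — met.
(ii) not (supervisor present) — holds.
(a): T OR T → true.
(i) start within hours — not met.
(ii) site inspected — not satisfied.
So (b) is not satisfied (F OR F).
(c) Schedule A material — satisfied.
(1): T AND F AND T → false.
(i) ≤ 8 hrs duration — fails.
(ii) training certified — fails.
(A) coverage ≥ $25,000 — not met.
(B) no residence in 100 ft — met.
So (iii) is not satisfied (F AND T).
(a): F OR F OR F → false.
(b) no prior violation — holds.
So (2) is not satisfied (F AND T).
Overall = F OR F = false.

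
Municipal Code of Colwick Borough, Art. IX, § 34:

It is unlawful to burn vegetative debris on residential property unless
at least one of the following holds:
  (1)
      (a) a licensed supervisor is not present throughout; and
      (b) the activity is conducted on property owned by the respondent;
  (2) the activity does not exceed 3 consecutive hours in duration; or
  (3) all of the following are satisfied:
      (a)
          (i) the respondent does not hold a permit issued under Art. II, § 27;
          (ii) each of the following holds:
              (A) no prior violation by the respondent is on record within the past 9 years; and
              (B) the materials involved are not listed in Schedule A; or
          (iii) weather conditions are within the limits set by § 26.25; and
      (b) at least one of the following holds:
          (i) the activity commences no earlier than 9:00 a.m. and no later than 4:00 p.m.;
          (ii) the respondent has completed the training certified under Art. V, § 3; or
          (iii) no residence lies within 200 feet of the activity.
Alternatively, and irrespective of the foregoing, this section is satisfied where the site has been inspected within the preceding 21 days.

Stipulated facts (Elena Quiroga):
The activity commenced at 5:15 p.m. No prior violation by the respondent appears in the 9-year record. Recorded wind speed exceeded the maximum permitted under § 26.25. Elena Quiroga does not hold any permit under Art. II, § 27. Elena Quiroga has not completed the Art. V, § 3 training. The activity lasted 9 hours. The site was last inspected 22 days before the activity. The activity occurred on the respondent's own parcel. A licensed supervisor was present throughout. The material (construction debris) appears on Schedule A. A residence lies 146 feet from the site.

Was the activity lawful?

No — unlawful.

(a) not (supervisor present) — not satisfied.
(b) own property — holds.
(1) = F AND T = false.
(2) ≤ 3 hrs duration — fails.
(i) not (holds permit) — met.
(A) no prior violation — satisfied.
(B) not (Schedule A material) — not met.
(ii) = T AND F = false.
(iii) weather ok — fails.
So (a) is satisfied (T OR F OR F).
(i) start within hours — not satisfied.
(ii) training certified — not met.
(iii) no residence in 200 ft — not satisfied.
(b) = F OR F OR F = false.
(3): T AND F → false.
Overall = F OR F OR F = false.
Exception (site inspected) — not satisfied.
Result: main false OR exception false → false.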